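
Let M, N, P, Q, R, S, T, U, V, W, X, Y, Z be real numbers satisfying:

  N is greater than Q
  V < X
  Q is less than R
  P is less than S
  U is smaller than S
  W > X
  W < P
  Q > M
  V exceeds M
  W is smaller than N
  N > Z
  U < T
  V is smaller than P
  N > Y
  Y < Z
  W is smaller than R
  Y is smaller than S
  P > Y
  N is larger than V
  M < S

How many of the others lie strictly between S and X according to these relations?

Chaining upward from X reaches: W, P, N, R.
Chaining downward from S reaches: M, V, W, U, Y, P.
Strictly between X and S are those in both lists: W, P — 2 elements.

2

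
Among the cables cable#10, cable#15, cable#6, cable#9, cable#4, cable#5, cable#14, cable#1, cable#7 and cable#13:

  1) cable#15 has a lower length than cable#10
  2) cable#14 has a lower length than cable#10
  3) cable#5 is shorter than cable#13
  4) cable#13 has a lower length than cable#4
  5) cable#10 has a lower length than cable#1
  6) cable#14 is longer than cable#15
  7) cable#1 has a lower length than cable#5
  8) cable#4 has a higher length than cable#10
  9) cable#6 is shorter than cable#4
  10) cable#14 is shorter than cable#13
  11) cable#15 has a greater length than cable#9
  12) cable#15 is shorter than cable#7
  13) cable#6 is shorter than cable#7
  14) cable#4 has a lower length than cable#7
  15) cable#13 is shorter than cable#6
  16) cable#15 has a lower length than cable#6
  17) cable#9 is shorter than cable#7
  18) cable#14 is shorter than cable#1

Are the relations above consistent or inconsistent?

The single ordering cable#9 < cable#15 < cable#14 < cable#10 < cable#1 < cable#5 < cable#13 < cable#6 < cable#4 < cable#7 satisfies every listed relation, so no contradiction arises.

consistent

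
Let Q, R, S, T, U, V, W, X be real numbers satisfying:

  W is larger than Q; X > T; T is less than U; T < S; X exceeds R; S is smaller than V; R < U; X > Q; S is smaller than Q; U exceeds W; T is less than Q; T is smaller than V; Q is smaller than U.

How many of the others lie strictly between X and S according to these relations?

The relations place S below X. An element lies strictly between them when it is forced above S and also forced below X.
Above S: {V, Q, W, U}. Below X: {T, R, Q}.
Intersection: {Q} — 1.

1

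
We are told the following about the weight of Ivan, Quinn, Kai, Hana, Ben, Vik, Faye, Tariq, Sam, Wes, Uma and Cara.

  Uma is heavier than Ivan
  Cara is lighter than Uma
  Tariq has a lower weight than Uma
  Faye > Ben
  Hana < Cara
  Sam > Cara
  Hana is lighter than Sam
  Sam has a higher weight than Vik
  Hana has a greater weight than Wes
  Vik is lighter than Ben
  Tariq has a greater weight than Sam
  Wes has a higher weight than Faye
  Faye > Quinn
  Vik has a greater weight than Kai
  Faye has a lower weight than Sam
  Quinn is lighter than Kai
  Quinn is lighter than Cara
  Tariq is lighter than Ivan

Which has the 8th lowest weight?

Cara

Chaining the given pairs: Quinn < Kai < Vik < Ben < Faye < Wes < Hana < Cara < Sam < Tariq < Ivan < Uma.
Counting 8 from the smallest end gives Cara.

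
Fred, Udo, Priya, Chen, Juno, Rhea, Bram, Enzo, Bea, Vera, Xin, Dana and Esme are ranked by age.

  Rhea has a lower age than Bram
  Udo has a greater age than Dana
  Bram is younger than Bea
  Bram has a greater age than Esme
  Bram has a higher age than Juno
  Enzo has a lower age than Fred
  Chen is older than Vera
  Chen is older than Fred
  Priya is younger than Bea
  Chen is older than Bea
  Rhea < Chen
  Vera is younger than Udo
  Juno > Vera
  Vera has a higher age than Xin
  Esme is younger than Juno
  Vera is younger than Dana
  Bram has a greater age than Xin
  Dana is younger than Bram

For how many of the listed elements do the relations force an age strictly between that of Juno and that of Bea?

The relations place Juno below Bea. An element lies strictly between them when it is forced above Juno and also forced below Bea.
Above Juno: {Bram, Chen}. Below Bea: {Xin, Priya, Rhea, Vera, Esme, Dana, Bram}.
Intersection: {Bram} — 1.

1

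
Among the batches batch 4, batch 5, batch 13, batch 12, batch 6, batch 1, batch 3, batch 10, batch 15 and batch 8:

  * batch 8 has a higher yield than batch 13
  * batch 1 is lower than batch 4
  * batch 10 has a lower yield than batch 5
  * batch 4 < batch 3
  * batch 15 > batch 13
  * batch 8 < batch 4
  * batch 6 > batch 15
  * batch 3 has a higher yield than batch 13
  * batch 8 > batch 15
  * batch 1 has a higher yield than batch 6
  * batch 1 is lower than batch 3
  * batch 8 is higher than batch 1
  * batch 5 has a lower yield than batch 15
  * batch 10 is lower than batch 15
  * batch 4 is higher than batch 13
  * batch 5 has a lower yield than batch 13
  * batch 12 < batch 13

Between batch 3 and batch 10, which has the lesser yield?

batch 10

Chaining the given relations: batch 10 < batch 5 < batch 13 < batch 15 < batch 6 < batch 1 < batch 8 < batch 4 < batch 3.
So batch 10 < batch 3; batch 10 is the lower of the two.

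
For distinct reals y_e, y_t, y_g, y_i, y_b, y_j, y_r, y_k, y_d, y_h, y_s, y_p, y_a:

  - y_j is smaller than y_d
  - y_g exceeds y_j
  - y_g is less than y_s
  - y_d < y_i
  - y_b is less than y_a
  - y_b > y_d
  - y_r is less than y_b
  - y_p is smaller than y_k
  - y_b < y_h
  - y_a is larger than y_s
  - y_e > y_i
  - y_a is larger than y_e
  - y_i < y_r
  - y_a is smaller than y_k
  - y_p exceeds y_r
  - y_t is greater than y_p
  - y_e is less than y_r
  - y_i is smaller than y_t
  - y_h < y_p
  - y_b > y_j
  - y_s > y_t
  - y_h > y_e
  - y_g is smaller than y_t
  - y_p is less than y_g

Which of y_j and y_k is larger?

Chaining the given relations: y_j < y_d < y_i < y_e < y_r < y_b < y_h < y_p < y_g < y_t < y_s < y_a < y_k.
So y_j < y_k; y_k is the larger of the two.

y_k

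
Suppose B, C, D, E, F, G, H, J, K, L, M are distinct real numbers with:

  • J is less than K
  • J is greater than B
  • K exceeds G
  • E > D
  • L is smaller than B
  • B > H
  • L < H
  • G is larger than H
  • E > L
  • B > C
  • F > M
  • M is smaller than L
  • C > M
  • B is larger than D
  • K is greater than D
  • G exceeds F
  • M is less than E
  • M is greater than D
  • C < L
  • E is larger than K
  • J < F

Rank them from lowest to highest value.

D < M < C < L < H < B < J < F < G < K < E

The consecutive links are each given: D < M; M < C; C < L; L < H; H < B; B < J; J < F; F < G; G < K; K < E.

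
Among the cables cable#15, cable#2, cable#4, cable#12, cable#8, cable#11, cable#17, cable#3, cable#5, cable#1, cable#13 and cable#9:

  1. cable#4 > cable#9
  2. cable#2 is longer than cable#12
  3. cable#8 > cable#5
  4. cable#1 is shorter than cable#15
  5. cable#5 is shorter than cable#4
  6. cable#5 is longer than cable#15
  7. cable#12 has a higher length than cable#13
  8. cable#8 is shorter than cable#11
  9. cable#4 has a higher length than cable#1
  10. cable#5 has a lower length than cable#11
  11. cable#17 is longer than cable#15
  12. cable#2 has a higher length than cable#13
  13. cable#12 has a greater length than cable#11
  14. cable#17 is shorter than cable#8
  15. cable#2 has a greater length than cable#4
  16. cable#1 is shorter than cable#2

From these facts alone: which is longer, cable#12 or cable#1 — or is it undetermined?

The relevant relations are cable#1 < cable#15; cable#15 < cable#5; cable#5 < cable#11; cable#11 < cable#12.
Chaining these gives cable#1 < cable#15 < cable#5 < cable#11 < cable#12.
So cable#12 is longer.

cable#12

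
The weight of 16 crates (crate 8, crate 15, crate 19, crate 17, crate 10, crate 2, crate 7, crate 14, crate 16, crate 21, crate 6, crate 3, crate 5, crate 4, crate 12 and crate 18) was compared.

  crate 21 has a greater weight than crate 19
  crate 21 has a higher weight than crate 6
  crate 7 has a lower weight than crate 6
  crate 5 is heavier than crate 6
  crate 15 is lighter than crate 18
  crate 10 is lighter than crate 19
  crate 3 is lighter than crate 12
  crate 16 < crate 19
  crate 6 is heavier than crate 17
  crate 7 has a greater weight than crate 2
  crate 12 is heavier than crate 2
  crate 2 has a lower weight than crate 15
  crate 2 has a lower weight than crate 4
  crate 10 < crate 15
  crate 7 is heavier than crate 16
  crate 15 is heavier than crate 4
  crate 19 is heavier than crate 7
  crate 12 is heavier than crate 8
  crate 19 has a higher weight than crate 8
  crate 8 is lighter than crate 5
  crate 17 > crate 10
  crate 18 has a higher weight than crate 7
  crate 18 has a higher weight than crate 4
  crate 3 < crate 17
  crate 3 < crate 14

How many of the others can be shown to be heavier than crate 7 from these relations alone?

The elements the relations force above crate 7 are crate 6, crate 18, crate 19, crate 21, crate 5 — no chain reaches any other.
That is 5.

5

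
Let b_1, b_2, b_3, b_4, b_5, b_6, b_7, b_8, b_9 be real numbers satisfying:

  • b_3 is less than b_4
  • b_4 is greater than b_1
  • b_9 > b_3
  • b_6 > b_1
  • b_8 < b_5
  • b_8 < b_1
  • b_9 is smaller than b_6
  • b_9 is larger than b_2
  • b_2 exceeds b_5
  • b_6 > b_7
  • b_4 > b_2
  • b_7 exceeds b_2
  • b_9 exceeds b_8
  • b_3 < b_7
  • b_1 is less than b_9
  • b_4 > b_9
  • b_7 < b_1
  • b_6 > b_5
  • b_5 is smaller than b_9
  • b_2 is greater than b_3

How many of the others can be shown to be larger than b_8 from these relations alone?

The elements the relations force above b_8 are b_5, b_2, b_7, b_1, b_9, b_4, b_6 — no chain reaches any other.
That is 7.

7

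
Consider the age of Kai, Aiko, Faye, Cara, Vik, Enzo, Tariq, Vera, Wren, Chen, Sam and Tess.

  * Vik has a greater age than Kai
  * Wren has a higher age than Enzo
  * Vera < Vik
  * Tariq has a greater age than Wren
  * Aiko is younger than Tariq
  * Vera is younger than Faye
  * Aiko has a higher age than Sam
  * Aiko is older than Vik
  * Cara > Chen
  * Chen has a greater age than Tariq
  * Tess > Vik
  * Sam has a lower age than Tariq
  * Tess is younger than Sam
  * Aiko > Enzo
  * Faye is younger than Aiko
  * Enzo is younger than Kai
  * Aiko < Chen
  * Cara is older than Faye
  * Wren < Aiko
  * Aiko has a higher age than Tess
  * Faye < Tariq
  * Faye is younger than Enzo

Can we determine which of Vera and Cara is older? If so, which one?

Cara

Chaining the given relations: Vera < Faye < Enzo < Kai < Vik < Tess < Sam < Aiko < Tariq < Chen < Cara.
So Cara is older.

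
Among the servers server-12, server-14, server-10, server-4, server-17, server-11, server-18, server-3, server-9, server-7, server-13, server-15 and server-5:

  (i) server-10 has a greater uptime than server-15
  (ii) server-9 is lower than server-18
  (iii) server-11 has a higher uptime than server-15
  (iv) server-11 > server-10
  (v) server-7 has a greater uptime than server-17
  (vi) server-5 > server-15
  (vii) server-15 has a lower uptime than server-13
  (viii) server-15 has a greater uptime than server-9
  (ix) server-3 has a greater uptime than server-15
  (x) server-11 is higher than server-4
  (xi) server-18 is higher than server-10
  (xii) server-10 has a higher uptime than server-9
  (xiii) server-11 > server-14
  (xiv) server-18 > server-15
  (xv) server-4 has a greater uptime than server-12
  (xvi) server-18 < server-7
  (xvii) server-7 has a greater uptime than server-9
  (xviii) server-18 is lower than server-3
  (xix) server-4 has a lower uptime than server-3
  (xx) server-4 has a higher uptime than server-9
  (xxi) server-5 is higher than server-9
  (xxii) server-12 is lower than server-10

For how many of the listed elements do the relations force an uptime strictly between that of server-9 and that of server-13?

1

Chaining upward from server-9 reaches: server-15, server-10, server-18, server-4, server-11, server-3, server-7, server-5.
Chaining downward from server-13 reaches: server-15.
Strictly between server-9 and server-13 are those in both lists: server-15 — 1 element.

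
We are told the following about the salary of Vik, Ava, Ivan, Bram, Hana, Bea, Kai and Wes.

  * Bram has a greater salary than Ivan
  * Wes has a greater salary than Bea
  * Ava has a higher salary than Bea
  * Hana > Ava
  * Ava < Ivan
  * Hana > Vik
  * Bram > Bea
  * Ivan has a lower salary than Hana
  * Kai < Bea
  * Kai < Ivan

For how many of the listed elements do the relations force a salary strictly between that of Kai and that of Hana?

3

Chaining upward from Kai reaches: Bea, Ava, Wes, Ivan, Bram.
Chaining downward from Hana reaches: Bea, Ava, Ivan, Vik.
Strictly between Kai and Hana are those in both lists: Bea, Ava, Ivan — 3 elements.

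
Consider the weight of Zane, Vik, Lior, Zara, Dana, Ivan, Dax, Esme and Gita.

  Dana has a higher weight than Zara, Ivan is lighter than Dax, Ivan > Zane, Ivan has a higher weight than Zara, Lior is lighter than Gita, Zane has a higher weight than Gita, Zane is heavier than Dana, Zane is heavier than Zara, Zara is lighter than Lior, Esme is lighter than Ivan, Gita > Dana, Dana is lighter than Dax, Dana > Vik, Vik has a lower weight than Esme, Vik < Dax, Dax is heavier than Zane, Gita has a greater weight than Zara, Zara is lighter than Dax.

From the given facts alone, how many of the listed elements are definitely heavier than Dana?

4

The elements the relations force above Dana are Gita, Zane, Ivan, Dax — no chain reaches any other.
That is 4.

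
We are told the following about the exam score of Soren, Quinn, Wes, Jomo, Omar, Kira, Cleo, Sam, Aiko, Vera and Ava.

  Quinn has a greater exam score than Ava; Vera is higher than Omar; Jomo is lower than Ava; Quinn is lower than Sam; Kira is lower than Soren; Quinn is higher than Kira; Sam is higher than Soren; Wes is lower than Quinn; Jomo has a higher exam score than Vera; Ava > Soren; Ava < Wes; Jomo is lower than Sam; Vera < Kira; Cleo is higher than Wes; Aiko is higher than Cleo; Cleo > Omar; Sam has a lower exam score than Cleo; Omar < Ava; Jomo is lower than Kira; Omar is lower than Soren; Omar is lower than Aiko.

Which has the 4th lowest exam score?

Kira

The consecutive relations fix a unique order: Omar < Vera < Jomo < Kira < Soren < Ava < Wes < Quinn < Sam < Cleo < Aiko.
Counting 4 from the smallest end gives Kira.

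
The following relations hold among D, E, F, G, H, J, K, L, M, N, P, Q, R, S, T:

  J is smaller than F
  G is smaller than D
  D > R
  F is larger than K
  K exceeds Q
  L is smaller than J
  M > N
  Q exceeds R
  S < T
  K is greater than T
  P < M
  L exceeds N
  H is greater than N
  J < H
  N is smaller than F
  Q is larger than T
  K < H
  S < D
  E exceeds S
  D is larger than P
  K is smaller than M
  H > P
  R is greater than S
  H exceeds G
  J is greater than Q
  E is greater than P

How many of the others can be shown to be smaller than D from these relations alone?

Directly below D: P, S, R, G.
No other element is forced below D by the given relations, so the count is 4.

4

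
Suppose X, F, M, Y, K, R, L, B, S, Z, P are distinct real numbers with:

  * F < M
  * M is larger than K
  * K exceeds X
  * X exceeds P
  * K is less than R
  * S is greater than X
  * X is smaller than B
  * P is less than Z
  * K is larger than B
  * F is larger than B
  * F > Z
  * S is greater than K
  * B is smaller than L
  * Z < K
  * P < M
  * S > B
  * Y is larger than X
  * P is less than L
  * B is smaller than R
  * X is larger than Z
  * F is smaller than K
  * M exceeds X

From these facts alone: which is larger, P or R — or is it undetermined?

P < Z and Z < X give P < X.
With X < B: P < Z < X < B.
With B < F: P < Z < X < B < F.
With F < K: P < Z < X < B < F < K.
Then K < R extends the chain to R.
So R is larger.

R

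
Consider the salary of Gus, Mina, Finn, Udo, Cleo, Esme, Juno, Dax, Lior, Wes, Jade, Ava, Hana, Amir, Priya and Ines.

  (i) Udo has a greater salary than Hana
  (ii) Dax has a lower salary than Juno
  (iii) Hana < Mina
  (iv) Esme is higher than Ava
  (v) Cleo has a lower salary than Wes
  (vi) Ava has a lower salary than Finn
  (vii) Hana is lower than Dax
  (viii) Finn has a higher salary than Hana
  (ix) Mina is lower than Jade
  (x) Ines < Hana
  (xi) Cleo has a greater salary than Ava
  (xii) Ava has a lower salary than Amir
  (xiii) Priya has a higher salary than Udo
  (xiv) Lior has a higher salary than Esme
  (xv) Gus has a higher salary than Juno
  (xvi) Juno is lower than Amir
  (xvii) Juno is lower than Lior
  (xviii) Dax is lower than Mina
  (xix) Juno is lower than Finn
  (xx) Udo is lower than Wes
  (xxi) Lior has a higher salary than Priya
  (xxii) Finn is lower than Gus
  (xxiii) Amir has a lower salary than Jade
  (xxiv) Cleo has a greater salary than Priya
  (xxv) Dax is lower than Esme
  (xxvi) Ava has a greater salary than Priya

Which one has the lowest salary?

Hana is not least since Ines < Hana; Udo is not least since Hana < Udo; Dax is not least since Hana < Dax; Priya is not least since Udo < Priya; Juno is not least since Dax < Juno; Ava is not least since Priya < Ava; Mina is not least since Dax < Mina; Esme is not least since Ava < Esme; Amir is not least since Juno < Amir; Cleo is not least since Ava < Cleo; Wes is not least since Udo < Wes; Jade is not least since Mina < Jade; Lior is not least since Juno < Lior; Finn is not least since Ava < Finn; Gus is not least since Finn < Gus.
Only Ines has nothing below it, so Ines is the lowest salary.

Ines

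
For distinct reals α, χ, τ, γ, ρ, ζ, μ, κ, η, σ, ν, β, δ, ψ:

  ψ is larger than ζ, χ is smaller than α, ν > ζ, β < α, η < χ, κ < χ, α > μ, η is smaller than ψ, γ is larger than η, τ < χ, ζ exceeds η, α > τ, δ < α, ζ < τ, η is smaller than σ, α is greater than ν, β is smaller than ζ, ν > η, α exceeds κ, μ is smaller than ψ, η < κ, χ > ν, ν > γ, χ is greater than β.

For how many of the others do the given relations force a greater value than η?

Directly above η: γ, ζ, ν, κ, χ, ψ, σ.
One step further: τ, α (9 so far).
No other element is forced above η by the given relations, so the count is 9.

9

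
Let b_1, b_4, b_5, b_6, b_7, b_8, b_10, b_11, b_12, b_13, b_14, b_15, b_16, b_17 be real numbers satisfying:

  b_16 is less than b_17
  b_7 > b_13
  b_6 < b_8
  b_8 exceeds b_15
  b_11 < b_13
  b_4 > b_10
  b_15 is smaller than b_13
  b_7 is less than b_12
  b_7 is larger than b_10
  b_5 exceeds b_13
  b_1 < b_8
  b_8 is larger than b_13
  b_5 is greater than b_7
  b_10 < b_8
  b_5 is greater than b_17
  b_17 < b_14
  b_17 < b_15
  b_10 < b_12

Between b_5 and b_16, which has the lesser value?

b_16 < b_17 < b_15 < b_13 < b_7 < b_5, by transitivity through b_17, b_15, b_13, b_7.
So b_16 < b_5; b_16 is the smaller of the two.

b_16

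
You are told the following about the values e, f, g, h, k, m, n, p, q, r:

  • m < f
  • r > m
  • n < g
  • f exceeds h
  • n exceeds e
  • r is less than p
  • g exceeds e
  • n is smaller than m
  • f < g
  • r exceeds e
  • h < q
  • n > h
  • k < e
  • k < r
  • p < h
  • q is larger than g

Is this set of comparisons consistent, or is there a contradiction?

inconsistent

We have h < n stated directly, yet also n < m < r < p < h by chaining the others — so n < h. Contradiction.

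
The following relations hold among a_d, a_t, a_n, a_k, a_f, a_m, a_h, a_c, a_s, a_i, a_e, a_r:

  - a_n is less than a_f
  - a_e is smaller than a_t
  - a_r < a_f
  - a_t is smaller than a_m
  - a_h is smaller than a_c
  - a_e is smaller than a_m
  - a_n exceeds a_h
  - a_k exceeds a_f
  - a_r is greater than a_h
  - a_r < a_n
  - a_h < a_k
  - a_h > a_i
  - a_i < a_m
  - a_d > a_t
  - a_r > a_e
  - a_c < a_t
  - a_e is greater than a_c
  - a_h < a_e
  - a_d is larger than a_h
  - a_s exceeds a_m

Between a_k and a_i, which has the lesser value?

Chaining the given relations: a_i < a_h < a_c < a_e < a_r < a_n < a_f < a_k.
So a_i < a_k; a_i is the smaller of the two.

a_i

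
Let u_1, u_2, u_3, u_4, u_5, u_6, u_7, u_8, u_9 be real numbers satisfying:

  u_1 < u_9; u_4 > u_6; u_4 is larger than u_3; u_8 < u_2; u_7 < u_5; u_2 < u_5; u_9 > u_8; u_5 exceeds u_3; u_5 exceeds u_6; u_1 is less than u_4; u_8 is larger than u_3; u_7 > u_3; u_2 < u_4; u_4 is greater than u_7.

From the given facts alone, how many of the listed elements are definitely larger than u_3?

Directly above u_3: u_7, u_8, u_4, u_5.
One step further: u_9, u_2 (6 so far).
Nothing else is reachable above u_3; 6 in all.

6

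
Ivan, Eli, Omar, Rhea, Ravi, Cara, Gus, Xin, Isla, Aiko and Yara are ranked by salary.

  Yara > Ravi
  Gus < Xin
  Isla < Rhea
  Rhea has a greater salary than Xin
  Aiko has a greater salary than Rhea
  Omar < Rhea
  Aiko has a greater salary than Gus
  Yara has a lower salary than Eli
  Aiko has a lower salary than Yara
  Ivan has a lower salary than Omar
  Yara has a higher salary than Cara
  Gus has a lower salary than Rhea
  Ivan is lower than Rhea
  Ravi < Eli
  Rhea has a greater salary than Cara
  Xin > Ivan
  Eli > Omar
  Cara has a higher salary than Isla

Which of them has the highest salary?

Eli

Chaining downward from Eli: directly below it, Ravi, Omar, Yara; then Ivan, Cara, Aiko; then Isla, Gus, Rhea; then Xin.
That covers every other element, and nothing is given above Eli, so Eli is the highest salary.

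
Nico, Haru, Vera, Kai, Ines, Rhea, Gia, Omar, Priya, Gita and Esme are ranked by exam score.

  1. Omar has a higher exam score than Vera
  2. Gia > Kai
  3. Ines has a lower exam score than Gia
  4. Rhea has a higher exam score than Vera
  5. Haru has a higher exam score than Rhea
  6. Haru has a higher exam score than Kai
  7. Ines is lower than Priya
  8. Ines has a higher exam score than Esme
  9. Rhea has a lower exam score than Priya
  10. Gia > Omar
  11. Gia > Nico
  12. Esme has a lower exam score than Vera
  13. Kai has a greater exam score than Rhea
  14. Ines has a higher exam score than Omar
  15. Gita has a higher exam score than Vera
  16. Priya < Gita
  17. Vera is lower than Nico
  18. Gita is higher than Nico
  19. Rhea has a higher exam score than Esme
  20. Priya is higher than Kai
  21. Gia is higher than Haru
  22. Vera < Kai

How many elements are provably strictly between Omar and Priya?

1

Chaining upward from Omar reaches: Ines, Gita, Gia.
Chaining downward from Priya reaches: Esme, Vera, Rhea, Kai, Ines.
Strictly between Omar and Priya are those in both lists: Ines — 1 element.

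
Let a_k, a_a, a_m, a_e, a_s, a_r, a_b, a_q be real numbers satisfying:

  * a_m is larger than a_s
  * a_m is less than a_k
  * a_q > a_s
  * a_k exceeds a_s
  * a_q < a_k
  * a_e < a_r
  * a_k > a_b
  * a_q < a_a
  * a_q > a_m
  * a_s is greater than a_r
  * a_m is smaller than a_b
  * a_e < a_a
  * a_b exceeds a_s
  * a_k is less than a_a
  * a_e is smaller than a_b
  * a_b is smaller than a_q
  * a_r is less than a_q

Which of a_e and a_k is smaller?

a_e

Link the given pairs in sequence: a_e < a_r; a_r < a_s; a_s < a_m; a_m < a_b; a_b < a_q; a_q < a_k.
Chaining these gives a_e < a_r < a_s < a_m < a_b < a_q < a_k.
So a_e < a_k; a_e is the smaller of the two.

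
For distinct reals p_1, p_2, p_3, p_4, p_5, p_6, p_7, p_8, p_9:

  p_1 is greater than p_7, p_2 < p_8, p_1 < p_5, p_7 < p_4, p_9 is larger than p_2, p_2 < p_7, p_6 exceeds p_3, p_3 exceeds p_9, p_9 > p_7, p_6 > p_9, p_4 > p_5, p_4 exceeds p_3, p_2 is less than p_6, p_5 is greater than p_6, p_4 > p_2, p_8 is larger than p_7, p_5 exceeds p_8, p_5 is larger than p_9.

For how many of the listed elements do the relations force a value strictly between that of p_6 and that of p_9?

Chaining upward from p_9 reaches: p_3, p_5, p_4.
Chaining downward from p_6 reaches: p_2, p_7, p_3.
Strictly between p_9 and p_6 are those in both lists: p_3 — 1 element.

1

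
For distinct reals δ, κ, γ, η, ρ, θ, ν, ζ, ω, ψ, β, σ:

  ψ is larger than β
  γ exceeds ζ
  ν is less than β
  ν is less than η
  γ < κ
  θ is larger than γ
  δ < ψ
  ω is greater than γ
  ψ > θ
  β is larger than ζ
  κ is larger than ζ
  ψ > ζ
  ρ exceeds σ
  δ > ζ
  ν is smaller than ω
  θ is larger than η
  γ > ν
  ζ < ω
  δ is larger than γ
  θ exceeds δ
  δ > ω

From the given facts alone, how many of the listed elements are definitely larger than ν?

8

The elements the relations force above ν are γ, ω, β, η, δ, θ, ψ, κ — no chain reaches any other.
That is 8.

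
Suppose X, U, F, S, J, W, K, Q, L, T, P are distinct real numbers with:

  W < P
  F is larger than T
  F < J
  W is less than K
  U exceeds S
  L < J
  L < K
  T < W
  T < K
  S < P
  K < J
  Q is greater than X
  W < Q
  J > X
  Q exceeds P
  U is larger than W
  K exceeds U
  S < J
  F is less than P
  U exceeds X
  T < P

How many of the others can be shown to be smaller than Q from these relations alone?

6

The elements the relations force below Q are S, T, W, X, F, P — no chain reaches any other.
That is 6.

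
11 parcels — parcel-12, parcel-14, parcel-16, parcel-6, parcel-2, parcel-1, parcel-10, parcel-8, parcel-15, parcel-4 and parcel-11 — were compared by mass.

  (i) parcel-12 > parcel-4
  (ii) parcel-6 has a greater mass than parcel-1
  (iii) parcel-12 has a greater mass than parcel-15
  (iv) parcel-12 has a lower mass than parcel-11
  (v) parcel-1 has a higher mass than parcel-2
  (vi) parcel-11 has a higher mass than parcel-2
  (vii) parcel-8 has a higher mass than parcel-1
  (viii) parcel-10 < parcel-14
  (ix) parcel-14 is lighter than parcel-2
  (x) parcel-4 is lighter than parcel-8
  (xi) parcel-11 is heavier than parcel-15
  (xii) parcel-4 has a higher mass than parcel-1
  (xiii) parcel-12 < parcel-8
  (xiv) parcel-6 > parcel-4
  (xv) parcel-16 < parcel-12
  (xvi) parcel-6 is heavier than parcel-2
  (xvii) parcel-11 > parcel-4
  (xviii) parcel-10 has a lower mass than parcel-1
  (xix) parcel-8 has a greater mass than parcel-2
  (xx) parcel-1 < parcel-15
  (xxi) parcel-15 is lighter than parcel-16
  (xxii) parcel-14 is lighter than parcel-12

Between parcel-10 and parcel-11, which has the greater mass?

Following the relations from parcel-10: parcel-10 < parcel-14 < parcel-2 < parcel-1 < parcel-15 < parcel-16 < parcel-12 < parcel-11.
So parcel-10 < parcel-11; parcel-11 is the heavier of the two.

parcel-11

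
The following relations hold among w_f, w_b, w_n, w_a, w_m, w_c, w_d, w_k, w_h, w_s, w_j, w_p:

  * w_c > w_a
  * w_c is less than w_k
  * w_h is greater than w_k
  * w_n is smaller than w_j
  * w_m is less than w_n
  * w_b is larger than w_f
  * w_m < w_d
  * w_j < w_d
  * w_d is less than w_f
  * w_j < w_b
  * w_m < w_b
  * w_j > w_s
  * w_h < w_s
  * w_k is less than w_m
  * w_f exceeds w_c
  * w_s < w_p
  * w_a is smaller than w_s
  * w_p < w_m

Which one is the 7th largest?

The consecutive relations fix a unique order: w_a < w_c < w_k < w_h < w_s < w_p < w_m < w_n < w_j < w_d < w_f < w_b.
Counting 7 from the largest end gives w_p.

w_p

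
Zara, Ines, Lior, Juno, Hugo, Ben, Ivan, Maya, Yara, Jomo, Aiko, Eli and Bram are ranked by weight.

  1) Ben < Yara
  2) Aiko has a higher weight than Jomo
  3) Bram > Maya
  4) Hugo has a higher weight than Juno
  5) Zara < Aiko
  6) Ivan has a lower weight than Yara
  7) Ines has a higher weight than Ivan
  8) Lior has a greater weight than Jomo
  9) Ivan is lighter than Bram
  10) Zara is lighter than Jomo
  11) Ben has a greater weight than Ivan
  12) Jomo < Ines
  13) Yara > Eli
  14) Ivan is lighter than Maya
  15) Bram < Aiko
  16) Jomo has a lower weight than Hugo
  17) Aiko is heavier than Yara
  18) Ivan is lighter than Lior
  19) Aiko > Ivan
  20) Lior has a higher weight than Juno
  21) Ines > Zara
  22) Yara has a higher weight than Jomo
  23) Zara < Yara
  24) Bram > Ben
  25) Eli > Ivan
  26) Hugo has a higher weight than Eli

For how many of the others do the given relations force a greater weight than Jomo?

The elements the relations force above Jomo are Hugo, Yara, Aiko, Ines, Lior — no chain reaches any other.
That is 5.

5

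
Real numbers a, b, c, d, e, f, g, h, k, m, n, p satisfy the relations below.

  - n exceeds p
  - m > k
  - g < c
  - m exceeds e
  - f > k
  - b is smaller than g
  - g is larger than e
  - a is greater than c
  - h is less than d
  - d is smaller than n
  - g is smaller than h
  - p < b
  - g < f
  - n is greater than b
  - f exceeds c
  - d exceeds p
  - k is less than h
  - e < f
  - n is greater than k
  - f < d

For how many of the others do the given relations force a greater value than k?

From k the given relations immediately reach h, f, m, n.
From those, d — 5 in total.
No other element is forced above k by the given relations, so the count is 5.

5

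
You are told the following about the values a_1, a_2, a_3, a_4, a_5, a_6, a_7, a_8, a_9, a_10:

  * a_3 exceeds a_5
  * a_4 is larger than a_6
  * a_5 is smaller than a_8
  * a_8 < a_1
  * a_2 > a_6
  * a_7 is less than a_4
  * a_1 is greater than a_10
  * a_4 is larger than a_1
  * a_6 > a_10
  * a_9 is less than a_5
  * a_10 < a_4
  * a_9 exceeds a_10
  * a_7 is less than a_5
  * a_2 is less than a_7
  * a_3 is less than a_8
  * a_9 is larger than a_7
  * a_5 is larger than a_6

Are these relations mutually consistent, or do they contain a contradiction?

consistent

The single ordering a_10 < a_6 < a_2 < a_7 < a_9 < a_5 < a_3 < a_8 < a_1 < a_4 satisfies every listed relation, so no contradiction arises.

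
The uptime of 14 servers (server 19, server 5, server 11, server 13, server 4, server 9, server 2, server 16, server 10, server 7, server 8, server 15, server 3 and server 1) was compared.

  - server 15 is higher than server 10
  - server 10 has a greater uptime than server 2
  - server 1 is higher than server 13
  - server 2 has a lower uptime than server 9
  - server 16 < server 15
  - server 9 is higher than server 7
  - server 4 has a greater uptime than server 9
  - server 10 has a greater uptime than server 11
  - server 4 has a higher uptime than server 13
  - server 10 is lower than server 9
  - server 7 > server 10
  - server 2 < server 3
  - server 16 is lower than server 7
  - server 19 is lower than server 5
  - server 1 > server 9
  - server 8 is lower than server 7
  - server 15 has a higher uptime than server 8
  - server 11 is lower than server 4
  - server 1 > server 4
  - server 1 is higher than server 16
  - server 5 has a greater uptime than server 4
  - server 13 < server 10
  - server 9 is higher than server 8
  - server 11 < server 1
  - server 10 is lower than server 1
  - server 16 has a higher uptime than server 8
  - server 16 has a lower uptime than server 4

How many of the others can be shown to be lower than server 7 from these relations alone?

Directly below server 7: server 8, server 10, server 16.
One step further: server 13, server 2, server 11 (6 so far).
Nothing else is reachable below server 7; 6 in all.

6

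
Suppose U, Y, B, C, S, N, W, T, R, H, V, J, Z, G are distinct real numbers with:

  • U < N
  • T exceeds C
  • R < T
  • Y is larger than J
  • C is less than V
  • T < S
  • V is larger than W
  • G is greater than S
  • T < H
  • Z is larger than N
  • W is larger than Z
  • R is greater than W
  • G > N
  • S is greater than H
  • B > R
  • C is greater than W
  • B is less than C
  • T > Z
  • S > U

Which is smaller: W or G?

W

W < R and R < B give W < B.
Then B < C extends the chain to C.
Then C < T extends the chain to T.
With T < H: W < R < B < C < T < H.
Then H < S extends the chain to S.
Then S < G extends the chain to G.
So W < G; W is the smaller of the two.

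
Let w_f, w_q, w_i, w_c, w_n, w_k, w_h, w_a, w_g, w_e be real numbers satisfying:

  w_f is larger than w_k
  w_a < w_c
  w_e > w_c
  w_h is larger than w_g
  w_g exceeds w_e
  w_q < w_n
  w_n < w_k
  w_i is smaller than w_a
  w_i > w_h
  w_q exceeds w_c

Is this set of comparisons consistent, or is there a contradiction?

inconsistent

Chaining the given relations yields w_e < w_g < w_h < w_i < w_a < w_c, so w_e < w_c. But one relation states w_c < w_e. These cannot both hold.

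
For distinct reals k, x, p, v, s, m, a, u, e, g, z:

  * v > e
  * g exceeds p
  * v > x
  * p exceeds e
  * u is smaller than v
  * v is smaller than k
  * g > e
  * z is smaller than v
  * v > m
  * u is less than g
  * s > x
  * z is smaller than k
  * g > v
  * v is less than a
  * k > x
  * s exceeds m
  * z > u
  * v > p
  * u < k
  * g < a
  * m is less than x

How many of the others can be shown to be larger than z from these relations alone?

The elements the relations force above z are v, g, a, k — no chain reaches any other.
That is 4.

4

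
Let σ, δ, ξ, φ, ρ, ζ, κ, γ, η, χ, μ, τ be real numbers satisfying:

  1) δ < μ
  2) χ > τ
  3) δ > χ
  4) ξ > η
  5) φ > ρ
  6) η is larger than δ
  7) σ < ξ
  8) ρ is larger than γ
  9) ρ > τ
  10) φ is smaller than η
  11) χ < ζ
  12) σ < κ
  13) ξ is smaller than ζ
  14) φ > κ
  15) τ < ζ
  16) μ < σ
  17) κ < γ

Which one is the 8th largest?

σ

Piecing the relations together gives one ordering: τ < χ < δ < μ < σ < κ < γ < ρ < φ < η < ξ < ζ.
Counting 8 from the largest end gives σ.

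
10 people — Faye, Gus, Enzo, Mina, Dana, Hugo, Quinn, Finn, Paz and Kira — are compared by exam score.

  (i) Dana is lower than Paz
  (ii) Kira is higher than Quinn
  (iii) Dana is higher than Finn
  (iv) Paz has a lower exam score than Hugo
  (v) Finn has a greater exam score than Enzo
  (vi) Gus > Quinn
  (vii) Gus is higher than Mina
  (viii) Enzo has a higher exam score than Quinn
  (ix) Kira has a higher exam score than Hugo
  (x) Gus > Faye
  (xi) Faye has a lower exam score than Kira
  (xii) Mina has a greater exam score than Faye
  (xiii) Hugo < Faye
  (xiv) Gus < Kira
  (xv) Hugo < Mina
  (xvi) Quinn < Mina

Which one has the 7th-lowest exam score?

Faye

Chaining the given pairs: Quinn < Enzo < Finn < Dana < Paz < Hugo < Faye < Mina < Gus < Kira.
The 7th smallest is Faye.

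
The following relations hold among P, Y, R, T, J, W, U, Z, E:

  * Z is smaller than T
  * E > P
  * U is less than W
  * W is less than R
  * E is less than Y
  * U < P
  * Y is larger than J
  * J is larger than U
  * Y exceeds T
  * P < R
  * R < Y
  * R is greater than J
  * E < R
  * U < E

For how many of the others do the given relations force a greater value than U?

The elements the relations force above U are J, P, E, W, R, Y — no chain reaches any other.
That is 6.

6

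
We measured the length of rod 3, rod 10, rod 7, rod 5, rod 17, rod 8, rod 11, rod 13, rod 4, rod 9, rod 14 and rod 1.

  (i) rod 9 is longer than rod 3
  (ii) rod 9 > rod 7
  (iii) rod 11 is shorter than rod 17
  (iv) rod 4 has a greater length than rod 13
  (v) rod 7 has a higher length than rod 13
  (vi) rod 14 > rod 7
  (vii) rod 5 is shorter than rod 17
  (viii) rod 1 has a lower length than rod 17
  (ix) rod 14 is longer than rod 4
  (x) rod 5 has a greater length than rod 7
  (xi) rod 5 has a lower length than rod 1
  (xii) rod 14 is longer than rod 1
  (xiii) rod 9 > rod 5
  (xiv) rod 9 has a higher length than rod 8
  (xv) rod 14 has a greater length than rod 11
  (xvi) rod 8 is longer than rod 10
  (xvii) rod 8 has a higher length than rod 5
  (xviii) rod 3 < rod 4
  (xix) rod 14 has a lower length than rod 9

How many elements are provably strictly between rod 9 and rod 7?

4

The relations place rod 7 below rod 9. An element lies strictly between them when it is forced above rod 7 and also forced below rod 9.
Above rod 7: {rod 5, rod 1, rod 8, rod 14, rod 17}. Below rod 9: {rod 10, rod 13, rod 3, rod 4, rod 5, rod 1, rod 11, rod 8, rod 14}.
Intersection: {rod 5, rod 1, rod 8, rod 14} — 4.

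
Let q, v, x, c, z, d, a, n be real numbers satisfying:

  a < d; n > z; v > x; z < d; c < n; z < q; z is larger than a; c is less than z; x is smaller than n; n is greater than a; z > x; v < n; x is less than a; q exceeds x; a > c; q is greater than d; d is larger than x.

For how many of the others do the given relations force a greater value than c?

From c the given relations immediately reach a, z, n.
From those, d, q — 5 in total.
No other element is forced above c by the given relations, so the count is 5.

5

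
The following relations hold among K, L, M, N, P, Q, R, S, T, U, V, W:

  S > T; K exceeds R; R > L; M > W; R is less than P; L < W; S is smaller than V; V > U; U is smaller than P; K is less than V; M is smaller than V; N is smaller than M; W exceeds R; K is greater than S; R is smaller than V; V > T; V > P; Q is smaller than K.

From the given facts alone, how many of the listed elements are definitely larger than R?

5

From R the given relations immediately reach P, W, K, V.
From those, M — 5 in total.
No other element is forced above R by the given relations, so the count is 5.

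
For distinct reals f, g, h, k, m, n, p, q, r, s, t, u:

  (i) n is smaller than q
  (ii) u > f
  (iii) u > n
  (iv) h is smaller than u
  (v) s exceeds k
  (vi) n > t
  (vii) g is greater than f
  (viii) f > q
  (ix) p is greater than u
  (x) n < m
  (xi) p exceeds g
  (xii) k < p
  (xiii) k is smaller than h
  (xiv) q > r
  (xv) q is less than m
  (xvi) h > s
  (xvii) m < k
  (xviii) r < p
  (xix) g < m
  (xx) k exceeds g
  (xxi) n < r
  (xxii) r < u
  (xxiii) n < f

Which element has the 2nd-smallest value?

n

The consecutive relations fix a unique order: t < n < r < q < f < g < m < k < s < h < u < p.
The 2nd smallest is n.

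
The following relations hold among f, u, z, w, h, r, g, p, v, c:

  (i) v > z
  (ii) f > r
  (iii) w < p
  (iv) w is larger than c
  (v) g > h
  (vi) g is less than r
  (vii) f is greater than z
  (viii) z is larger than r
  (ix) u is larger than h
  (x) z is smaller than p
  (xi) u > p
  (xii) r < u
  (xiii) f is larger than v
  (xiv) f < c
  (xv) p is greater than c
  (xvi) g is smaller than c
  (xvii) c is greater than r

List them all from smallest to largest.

Nothing is placed below h, so it is least; from there h < g; g < r; r < z; z < v; v < f; f < c; c < w; w < p; p < u, each given directly.

h < g < r < z < v < f < c < w < p < u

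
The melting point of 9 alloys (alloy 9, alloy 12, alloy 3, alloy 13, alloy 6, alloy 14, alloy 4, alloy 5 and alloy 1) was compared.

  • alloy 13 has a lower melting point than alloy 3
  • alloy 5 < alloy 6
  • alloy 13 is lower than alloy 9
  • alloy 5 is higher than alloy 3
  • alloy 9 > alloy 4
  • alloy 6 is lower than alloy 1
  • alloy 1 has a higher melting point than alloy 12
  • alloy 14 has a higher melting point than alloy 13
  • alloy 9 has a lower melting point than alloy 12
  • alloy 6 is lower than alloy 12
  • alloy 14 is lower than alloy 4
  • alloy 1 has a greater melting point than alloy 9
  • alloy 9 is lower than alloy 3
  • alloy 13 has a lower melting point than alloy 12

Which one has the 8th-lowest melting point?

alloy 12

Piecing the relations together gives one ordering: alloy 13 < alloy 14 < alloy 4 < alloy 9 < alloy 3 < alloy 5 < alloy 6 < alloy 12 < alloy 1.
The 8th smallest is alloy 12.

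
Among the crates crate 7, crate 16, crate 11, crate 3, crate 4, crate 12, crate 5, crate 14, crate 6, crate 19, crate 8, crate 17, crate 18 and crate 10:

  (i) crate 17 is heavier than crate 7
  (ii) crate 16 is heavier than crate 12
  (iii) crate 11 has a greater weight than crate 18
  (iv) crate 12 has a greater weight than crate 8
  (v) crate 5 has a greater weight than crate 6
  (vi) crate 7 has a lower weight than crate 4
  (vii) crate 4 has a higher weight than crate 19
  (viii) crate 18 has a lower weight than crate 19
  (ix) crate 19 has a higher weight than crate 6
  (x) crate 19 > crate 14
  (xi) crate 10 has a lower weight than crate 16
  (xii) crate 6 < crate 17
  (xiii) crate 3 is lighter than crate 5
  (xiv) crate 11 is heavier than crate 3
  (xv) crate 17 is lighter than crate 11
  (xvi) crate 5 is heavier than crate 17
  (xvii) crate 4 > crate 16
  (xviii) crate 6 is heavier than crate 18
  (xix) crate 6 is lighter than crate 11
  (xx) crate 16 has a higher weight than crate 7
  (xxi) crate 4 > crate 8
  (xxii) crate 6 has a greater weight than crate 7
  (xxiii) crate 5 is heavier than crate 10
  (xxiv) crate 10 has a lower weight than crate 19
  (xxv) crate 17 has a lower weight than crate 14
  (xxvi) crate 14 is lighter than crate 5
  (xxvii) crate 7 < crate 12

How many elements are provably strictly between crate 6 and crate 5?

Chaining upward from crate 6 reaches: crate 17, crate 11, crate 14, crate 19, crate 4.
Chaining downward from crate 5 reaches: crate 3, crate 18, crate 10, crate 7, crate 17, crate 14.
Strictly between crate 6 and crate 5 are those in both lists: crate 17, crate 14 — 2 elements.

2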